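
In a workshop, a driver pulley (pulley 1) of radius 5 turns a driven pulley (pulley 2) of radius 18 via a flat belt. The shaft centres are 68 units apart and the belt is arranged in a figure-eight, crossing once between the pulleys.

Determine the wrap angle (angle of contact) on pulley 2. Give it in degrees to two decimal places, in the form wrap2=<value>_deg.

crossed belt: β = asin((r1+r2)/C) = asin(23/68) = 19.7694°
wrap1 = wrap2 = π + 2β = 219.5388°

wrap2=219.54_deg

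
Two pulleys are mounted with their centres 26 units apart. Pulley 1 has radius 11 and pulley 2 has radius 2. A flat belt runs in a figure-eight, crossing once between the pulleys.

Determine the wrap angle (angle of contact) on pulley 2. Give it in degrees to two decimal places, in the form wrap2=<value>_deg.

crossed belt: β = asin((r1+r2)/C) = asin(13/26) = 30.0000°
wrap1 = wrap2 = π + 2β = 240.0000°

wrap2=240.00_deg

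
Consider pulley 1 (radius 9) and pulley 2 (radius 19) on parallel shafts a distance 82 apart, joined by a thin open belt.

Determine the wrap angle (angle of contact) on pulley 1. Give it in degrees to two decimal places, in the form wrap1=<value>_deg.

wrap1=165.99_deg

open belt: β = asin((r2−r1)/C) = asin(10/82) = 7.0047°
wrap1 = π − 2β = 165.9905°
wrap2 = π + 2β = 194.0095°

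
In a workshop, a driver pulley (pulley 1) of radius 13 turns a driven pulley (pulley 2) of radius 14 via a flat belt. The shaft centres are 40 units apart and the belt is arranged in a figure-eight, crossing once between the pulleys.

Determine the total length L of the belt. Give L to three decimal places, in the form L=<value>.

crossed belt: β = asin((r1+r2)/C) = asin(27/40) = 42.4542°
wrap1 = wrap2 = π + 2β = 264.9083°
tangent length = C·cosβ = 29.5127
L = (r1+r2)·wrap + 2·C·cosβ = 27·4.6235 + 2·29.5127 = 183.8605

L=183.861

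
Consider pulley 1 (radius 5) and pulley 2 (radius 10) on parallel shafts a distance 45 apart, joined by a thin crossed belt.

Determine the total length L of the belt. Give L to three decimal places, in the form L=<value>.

crossed belt: β = asin((r1+r2)/C) = asin(15/45) = 19.4712°
wrap1 = wrap2 = π + 2β = 218.9424°
tangent length = C·cosβ = 42.4264
L = (r1+r2)·wrap + 2·C·cosβ = 15·3.8213 + 2·42.4264 = 142.1718

L=142.172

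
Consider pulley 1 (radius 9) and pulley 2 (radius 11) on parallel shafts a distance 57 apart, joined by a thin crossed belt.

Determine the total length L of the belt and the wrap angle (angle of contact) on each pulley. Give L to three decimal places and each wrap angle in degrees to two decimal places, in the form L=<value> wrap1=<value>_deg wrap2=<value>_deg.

crossed belt: β = asin((r1+r2)/C) = asin(20/57) = 20.5410°
wrap1 = wrap2 = π + 2β = 221.0820°
tangent length = C·cosβ = 53.3760
L = (r1+r2)·wrap + 2·C·cosβ = 20·3.8586 + 2·53.3760 = 183.9242

L=183.924 wrap1=221.08_deg wrap2=221.08_deg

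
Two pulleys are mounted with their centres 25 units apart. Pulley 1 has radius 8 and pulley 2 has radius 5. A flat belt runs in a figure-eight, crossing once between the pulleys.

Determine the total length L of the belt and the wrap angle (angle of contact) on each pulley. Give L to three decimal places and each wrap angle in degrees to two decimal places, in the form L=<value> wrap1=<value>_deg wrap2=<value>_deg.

L=97.767 wrap1=242.66_deg wrap2=242.66_deg

crossed belt: β = asin((r1+r2)/C) = asin(13/25) = 31.3323°
wrap1 = wrap2 = π + 2β = 242.6645°
tangent length = C·cosβ = 21.3542
L = (r1+r2)·wrap + 2·C·cosβ = 13·4.2353 + 2·21.3542 = 97.7671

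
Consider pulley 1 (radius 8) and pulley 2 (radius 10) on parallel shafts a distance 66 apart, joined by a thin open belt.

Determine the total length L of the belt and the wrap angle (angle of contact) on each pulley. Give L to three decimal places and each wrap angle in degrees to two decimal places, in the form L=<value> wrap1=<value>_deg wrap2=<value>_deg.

L=188.609 wrap1=176.53_deg wrap2=183.47_deg

open belt: β = asin((r2−r1)/C) = asin(2/66) = 1.7365°
wrap1 = π − 2β = 176.5270°
wrap2 = π + 2β = 183.4730°
tangent length = C·cosβ = 65.9697
L = r1·wrap1 + r2·wrap2 + 2·C·cosβ = 8·3.0810 + 10·3.2022 + 2·65.9697 = 188.6093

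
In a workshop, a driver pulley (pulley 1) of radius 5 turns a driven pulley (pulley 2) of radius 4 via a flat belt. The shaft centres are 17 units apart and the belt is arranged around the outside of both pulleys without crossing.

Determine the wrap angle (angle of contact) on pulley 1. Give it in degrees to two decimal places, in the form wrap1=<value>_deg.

wrap1=186.74_deg

open belt: β = asin((r2−r1)/C) = asin(-1/17) = -3.3723°
wrap1 = π − 2β = 186.7446°
wrap2 = π + 2β = 173.2554°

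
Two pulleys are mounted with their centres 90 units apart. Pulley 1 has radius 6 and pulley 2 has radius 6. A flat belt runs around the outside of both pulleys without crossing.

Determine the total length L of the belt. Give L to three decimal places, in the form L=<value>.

L=217.699

open belt: β = asin((r2−r1)/C) = asin(0/90) = 0.0000°
wrap1 = π − 2β = 180.0000°
wrap2 = π + 2β = 180.0000°
tangent length = C·cosβ = 90.0000
L = r1·wrap1 + r2·wrap2 + 2·C·cosβ = 6·3.1416 + 6·3.1416 + 2·90.0000 = 217.6991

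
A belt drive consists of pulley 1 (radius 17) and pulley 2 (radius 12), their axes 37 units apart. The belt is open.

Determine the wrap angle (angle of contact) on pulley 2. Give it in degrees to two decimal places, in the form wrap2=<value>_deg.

wrap2=164.47_deg

open belt: β = asin((r2−r1)/C) = asin(-5/37) = -7.7664°
wrap1 = π − 2β = 195.5329°
wrap2 = π + 2β = 164.4671°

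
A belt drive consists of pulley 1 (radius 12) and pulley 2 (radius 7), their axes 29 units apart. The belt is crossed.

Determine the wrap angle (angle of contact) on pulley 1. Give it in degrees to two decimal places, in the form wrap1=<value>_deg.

wrap1=261.87_deg

crossed belt: β = asin((r1+r2)/C) = asin(19/29) = 40.9327°
wrap1 = wrap2 = π + 2β = 261.8654°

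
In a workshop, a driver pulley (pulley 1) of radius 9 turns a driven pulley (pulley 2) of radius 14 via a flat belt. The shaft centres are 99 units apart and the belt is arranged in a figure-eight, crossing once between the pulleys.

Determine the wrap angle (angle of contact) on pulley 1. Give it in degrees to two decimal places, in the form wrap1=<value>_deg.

wrap1=206.87_deg

crossed belt: β = asin((r1+r2)/C) = asin(23/99) = 13.4339°
wrap1 = wrap2 = π + 2β = 206.8678°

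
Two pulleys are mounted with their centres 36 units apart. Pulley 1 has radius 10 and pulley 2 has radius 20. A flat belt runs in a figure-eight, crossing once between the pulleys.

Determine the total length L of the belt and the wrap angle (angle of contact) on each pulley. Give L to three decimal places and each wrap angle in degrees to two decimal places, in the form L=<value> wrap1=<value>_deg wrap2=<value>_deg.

L=193.154 wrap1=292.89_deg wrap2=292.89_deg

crossed belt: β = asin((r1+r2)/C) = asin(30/36) = 56.4427°
wrap1 = wrap2 = π + 2β = 292.8854°
tangent length = C·cosβ = 19.8997
L = (r1+r2)·wrap + 2·C·cosβ = 30·5.1118 + 2·19.8997 = 193.1539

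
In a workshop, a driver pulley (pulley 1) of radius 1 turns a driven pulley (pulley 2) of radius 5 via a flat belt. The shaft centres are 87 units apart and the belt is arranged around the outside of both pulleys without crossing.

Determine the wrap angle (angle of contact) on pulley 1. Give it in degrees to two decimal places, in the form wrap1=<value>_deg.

open belt: β = asin((r2−r1)/C) = asin(4/87) = 2.6352°
wrap1 = π − 2β = 174.7296°
wrap2 = π + 2β = 185.2704°

wrap1=174.73_deg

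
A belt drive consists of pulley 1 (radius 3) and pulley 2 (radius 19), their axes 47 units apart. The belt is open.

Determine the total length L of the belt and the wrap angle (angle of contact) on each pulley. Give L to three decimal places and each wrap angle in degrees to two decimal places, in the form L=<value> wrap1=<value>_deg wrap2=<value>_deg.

open belt: β = asin((r2−r1)/C) = asin(16/47) = 19.9028°
wrap1 = π − 2β = 140.1944°
wrap2 = π + 2β = 219.8056°
tangent length = C·cosβ = 44.1928
L = r1·wrap1 + r2·wrap2 + 2·C·cosβ = 3·2.4469 + 19·3.8363 + 2·44.1928 = 168.6164

L=168.616 wrap1=140.19_deg wrap2=219.81_deg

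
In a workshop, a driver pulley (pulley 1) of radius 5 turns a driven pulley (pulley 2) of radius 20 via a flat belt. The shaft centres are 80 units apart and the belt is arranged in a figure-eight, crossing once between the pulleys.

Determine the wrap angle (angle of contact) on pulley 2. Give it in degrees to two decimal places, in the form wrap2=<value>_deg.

crossed belt: β = asin((r1+r2)/C) = asin(25/80) = 18.2100°
wrap1 = wrap2 = π + 2β = 216.4199°

wrap2=216.42_deg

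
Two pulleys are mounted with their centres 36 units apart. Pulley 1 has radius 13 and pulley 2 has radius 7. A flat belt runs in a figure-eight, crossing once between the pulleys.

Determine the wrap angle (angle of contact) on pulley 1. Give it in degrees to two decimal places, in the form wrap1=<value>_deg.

wrap1=247.50_deg

crossed belt: β = asin((r1+r2)/C) = asin(20/36) = 33.7490°
wrap1 = wrap2 = π + 2β = 247.4980°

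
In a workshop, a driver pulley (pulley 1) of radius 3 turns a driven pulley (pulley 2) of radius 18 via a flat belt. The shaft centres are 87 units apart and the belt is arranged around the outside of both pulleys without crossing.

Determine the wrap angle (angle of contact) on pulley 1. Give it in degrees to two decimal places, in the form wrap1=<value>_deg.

wrap1=160.14_deg

open belt: β = asin((r2−r1)/C) = asin(15/87) = 9.9282°
wrap1 = π − 2β = 160.1436°
wrap2 = π + 2β = 199.8564°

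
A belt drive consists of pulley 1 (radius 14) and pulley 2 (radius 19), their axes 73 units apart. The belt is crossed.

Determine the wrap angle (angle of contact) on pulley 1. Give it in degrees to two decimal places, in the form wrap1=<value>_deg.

wrap1=233.75_deg

crossed belt: β = asin((r1+r2)/C) = asin(33/73) = 26.8756°
wrap1 = wrap2 = π + 2β = 233.7512°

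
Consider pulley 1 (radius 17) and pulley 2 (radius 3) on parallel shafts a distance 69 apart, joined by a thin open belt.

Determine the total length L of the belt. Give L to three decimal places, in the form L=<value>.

open belt: β = asin((r2−r1)/C) = asin(-14/69) = -11.7065°
wrap1 = π − 2β = 203.4130°
wrap2 = π + 2β = 156.5870°
tangent length = C·cosβ = 67.5648
L = r1·wrap1 + r2·wrap2 + 2·C·cosβ = 17·3.5502 + 3·2.7330 + 2·67.5648 = 203.6823

L=203.682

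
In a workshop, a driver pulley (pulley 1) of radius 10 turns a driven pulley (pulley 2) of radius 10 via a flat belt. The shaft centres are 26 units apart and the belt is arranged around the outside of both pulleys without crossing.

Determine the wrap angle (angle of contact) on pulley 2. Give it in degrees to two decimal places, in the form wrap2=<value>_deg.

open belt: β = asin((r2−r1)/C) = asin(0/26) = 0.0000°
wrap1 = π − 2β = 180.0000°
wrap2 = π + 2β = 180.0000°

wrap2=180.00_deg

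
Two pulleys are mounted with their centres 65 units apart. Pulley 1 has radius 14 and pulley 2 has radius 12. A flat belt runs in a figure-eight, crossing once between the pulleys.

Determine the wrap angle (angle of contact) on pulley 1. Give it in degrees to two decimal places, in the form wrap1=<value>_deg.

crossed belt: β = asin((r1+r2)/C) = asin(26/65) = 23.5782°
wrap1 = wrap2 = π + 2β = 227.1564°

wrap1=227.16_deg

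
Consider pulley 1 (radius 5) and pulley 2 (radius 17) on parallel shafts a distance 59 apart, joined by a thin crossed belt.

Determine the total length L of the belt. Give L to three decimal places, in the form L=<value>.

crossed belt: β = asin((r1+r2)/C) = asin(22/59) = 21.8934°
wrap1 = wrap2 = π + 2β = 223.7869°
tangent length = C·cosβ = 54.7449
L = (r1+r2)·wrap + 2·C·cosβ = 22·3.9058 + 2·54.7449 = 195.4177

L=195.418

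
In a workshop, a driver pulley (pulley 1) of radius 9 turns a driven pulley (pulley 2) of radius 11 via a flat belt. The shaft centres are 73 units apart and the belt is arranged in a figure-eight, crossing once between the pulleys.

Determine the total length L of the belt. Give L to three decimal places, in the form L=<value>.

crossed belt: β = asin((r1+r2)/C) = asin(20/73) = 15.9008°
wrap1 = wrap2 = π + 2β = 211.8016°
tangent length = C·cosβ = 70.2068
L = (r1+r2)·wrap + 2·C·cosβ = 20·3.6966 + 2·70.2068 = 214.3464

L=214.346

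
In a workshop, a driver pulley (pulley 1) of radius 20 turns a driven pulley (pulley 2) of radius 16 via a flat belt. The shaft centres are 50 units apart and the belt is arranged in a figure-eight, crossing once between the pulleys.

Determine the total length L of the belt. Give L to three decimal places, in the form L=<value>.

crossed belt: β = asin((r1+r2)/C) = asin(36/50) = 46.0545°
wrap1 = wrap2 = π + 2β = 272.1090°
tangent length = C·cosβ = 34.6987
L = (r1+r2)·wrap + 2·C·cosβ = 36·4.7492 + 2·34.6987 = 240.3685

L=240.369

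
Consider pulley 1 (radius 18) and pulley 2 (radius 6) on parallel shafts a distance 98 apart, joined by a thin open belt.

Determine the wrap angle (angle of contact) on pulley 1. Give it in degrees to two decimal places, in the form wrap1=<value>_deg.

wrap1=194.07_deg

open belt: β = asin((r2−r1)/C) = asin(-12/98) = -7.0335°
wrap1 = π − 2β = 194.0669°
wrap2 = π + 2β = 165.9331°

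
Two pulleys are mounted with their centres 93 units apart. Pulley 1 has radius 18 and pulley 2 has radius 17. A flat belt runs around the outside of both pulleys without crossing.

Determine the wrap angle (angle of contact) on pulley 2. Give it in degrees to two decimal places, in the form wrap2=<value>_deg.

wrap2=178.77_deg

open belt: β = asin((r2−r1)/C) = asin(-1/93) = -0.6161°
wrap1 = π − 2β = 181.2322°
wrap2 = π + 2β = 178.7678°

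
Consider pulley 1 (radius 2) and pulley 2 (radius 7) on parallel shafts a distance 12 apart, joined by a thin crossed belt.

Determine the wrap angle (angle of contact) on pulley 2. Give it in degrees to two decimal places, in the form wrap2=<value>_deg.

wrap2=277.18_deg

crossed belt: β = asin((r1+r2)/C) = asin(9/12) = 48.5904°
wrap1 = wrap2 = π + 2β = 277.1808°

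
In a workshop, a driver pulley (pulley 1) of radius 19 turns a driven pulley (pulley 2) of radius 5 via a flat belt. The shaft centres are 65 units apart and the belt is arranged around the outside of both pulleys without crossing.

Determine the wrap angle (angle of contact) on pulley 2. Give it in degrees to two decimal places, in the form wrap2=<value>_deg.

open belt: β = asin((r2−r1)/C) = asin(-14/65) = -12.4381°
wrap1 = π − 2β = 204.8762°
wrap2 = π + 2β = 155.1238°

wrap2=155.12_deg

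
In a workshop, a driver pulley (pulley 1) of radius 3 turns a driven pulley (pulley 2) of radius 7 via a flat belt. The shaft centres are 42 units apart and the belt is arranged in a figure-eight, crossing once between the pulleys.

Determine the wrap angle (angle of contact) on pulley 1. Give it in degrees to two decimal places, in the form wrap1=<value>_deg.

crossed belt: β = asin((r1+r2)/C) = asin(10/42) = 13.7741°
wrap1 = wrap2 = π + 2β = 207.5483°

wrap1=207.55_deg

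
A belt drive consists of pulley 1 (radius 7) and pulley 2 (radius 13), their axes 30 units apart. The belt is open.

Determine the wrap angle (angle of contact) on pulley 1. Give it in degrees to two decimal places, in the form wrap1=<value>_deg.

open belt: β = asin((r2−r1)/C) = asin(6/30) = 11.5370°
wrap1 = π − 2β = 156.9261°
wrap2 = π + 2β = 203.0739°

wrap1=156.93_deg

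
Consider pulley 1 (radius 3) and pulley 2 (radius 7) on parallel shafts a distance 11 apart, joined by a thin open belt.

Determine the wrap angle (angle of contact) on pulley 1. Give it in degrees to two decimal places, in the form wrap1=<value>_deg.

open belt: β = asin((r2−r1)/C) = asin(4/11) = 21.3237°
wrap1 = π − 2β = 137.3526°
wrap2 = π + 2β = 222.6474°

wrap1=137.35_deg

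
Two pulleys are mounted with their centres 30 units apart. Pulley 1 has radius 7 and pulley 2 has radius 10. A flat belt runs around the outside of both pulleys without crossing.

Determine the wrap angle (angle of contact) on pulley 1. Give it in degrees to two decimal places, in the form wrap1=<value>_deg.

open belt: β = asin((r2−r1)/C) = asin(3/30) = 5.7392°
wrap1 = π − 2β = 168.5217°
wrap2 = π + 2β = 191.4783°

wrap1=168.52_deg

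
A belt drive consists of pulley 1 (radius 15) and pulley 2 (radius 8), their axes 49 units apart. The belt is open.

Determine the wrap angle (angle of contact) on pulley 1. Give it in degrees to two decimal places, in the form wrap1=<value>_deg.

open belt: β = asin((r2−r1)/C) = asin(-7/49) = -8.2132°
wrap1 = π − 2β = 196.4264°
wrap2 = π + 2β = 163.5736°

wrap1=196.43_deg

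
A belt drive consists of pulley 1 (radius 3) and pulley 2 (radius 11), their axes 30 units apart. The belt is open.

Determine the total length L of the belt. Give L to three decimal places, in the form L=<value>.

open belt: β = asin((r2−r1)/C) = asin(8/30) = 15.4660°
wrap1 = π − 2β = 149.0680°
wrap2 = π + 2β = 210.9320°
tangent length = C·cosβ = 28.9137
L = r1·wrap1 + r2·wrap2 + 2·C·cosβ = 3·2.6017 + 11·3.6815 + 2·28.9137 = 106.1286

L=106.129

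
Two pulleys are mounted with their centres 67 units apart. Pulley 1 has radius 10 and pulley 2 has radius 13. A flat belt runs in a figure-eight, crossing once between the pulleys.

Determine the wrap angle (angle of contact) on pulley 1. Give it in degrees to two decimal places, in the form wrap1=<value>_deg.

crossed belt: β = asin((r1+r2)/C) = asin(23/67) = 20.0771°
wrap1 = wrap2 = π + 2β = 220.1541°

wrap1=220.15_deg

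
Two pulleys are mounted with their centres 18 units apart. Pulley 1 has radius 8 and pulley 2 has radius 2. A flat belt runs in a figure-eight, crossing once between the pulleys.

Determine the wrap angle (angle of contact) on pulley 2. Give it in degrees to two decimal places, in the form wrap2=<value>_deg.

crossed belt: β = asin((r1+r2)/C) = asin(10/18) = 33.7490°
wrap1 = wrap2 = π + 2β = 247.4980°

wrap2=247.50_deg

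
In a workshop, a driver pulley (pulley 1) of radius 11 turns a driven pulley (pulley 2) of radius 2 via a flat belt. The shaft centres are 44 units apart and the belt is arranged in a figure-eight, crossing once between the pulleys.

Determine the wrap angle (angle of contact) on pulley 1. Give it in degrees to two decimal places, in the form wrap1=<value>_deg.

wrap1=214.37_deg

crossed belt: β = asin((r1+r2)/C) = asin(13/44) = 17.1848°
wrap1 = wrap2 = π + 2β = 214.3696°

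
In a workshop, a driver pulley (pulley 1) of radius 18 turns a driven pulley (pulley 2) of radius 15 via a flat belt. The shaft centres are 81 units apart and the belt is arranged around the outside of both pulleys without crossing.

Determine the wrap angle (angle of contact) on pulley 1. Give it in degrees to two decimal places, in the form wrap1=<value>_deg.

wrap1=184.25_deg

open belt: β = asin((r2−r1)/C) = asin(-3/81) = -2.1226°
wrap1 = π − 2β = 184.2451°
wrap2 = π + 2β = 175.7549°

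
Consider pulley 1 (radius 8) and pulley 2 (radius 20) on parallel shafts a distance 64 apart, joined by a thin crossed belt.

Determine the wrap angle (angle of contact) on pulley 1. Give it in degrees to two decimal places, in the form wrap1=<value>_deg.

crossed belt: β = asin((r1+r2)/C) = asin(28/64) = 25.9445°
wrap1 = wrap2 = π + 2β = 231.8890°

wrap1=231.89_deg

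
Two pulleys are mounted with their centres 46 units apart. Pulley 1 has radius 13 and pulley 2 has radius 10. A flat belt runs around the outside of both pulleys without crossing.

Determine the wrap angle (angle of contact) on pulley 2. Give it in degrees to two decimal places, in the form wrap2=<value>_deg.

wrap2=172.52_deg

open belt: β = asin((r2−r1)/C) = asin(-3/46) = -3.7393°
wrap1 = π − 2β = 187.4787°
wrap2 = π + 2β = 172.5213°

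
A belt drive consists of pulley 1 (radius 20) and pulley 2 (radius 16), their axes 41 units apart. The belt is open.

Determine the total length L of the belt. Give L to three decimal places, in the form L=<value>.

open belt: β = asin((r2−r1)/C) = asin(-4/41) = -5.5987°
wrap1 = π − 2β = 191.1975°
wrap2 = π + 2β = 168.8025°
tangent length = C·cosβ = 40.8044
L = r1·wrap1 + r2·wrap2 + 2·C·cosβ = 20·3.3370 + 16·2.9462 + 2·40.8044 = 195.4879

L=195.488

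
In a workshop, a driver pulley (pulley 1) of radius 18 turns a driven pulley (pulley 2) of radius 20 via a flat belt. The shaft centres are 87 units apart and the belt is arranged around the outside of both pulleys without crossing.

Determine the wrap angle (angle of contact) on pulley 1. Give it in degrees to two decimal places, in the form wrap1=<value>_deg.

open belt: β = asin((r2−r1)/C) = asin(2/87) = 1.3173°
wrap1 = π − 2β = 177.3655°
wrap2 = π + 2β = 182.6345°

wrap1=177.37_deg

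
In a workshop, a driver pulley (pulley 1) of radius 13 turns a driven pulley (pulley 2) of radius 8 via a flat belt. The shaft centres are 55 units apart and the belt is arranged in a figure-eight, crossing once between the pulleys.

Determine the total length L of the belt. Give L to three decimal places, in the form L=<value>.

crossed belt: β = asin((r1+r2)/C) = asin(21/55) = 22.4464°
wrap1 = wrap2 = π + 2β = 224.8927°
tangent length = C·cosβ = 50.8331
L = (r1+r2)·wrap + 2·C·cosβ = 21·3.9251 + 2·50.8331 = 184.0936

L=184.094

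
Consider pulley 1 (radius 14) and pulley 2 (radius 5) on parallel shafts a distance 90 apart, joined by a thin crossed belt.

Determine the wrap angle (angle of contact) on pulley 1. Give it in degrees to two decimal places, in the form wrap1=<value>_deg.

crossed belt: β = asin((r1+r2)/C) = asin(19/90) = 12.1875°
wrap1 = wrap2 = π + 2β = 204.3749°

wrap1=204.37_deg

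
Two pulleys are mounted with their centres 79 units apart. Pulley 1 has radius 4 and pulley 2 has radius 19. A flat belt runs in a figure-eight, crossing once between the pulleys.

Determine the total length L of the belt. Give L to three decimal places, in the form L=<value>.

crossed belt: β = asin((r1+r2)/C) = asin(23/79) = 16.9262°
wrap1 = wrap2 = π + 2β = 213.8523°
tangent length = C·cosβ = 75.5778
L = (r1+r2)·wrap + 2·C·cosβ = 23·3.7324 + 2·75.5778 = 237.0014

L=237.001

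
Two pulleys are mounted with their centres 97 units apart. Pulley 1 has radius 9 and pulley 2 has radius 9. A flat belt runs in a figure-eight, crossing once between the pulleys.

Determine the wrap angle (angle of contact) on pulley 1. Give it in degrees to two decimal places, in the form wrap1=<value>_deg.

crossed belt: β = asin((r1+r2)/C) = asin(18/97) = 10.6942°
wrap1 = wrap2 = π + 2β = 201.3884°

wrap1=201.39_deg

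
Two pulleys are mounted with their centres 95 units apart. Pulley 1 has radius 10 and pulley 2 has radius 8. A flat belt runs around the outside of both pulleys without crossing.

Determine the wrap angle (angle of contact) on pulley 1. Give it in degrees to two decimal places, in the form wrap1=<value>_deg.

wrap1=182.41_deg

open belt: β = asin((r2−r1)/C) = asin(-2/95) = -1.2063°
wrap1 = π − 2β = 182.4126°
wrap2 = π + 2β = 177.5874°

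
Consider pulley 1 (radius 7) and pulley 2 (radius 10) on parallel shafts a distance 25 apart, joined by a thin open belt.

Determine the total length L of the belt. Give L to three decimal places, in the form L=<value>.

open belt: β = asin((r2−r1)/C) = asin(3/25) = 6.8921°
wrap1 = π − 2β = 166.2158°
wrap2 = π + 2β = 193.7842°
tangent length = C·cosβ = 24.8193
L = r1·wrap1 + r2·wrap2 + 2·C·cosβ = 7·2.9010 + 10·3.3822 + 2·24.8193 = 103.7675

L=103.768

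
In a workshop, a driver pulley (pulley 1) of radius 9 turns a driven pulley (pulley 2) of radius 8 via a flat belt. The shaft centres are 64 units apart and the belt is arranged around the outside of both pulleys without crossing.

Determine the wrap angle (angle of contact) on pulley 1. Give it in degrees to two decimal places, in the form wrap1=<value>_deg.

open belt: β = asin((r2−r1)/C) = asin(-1/64) = -0.8953°
wrap1 = π − 2β = 181.7906°
wrap2 = π + 2β = 178.2094°

wrap1=181.79_deg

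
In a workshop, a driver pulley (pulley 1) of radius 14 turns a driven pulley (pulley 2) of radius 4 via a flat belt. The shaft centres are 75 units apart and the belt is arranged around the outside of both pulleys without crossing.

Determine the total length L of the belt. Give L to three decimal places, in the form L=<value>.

L=207.884

open belt: β = asin((r2−r1)/C) = asin(-10/75) = -7.6623°
wrap1 = π − 2β = 195.3245°
wrap2 = π + 2β = 164.6755°
tangent length = C·cosβ = 74.3303
L = r1·wrap1 + r2·wrap2 + 2·C·cosβ = 14·3.4091 + 4·2.8741 + 2·74.3303 = 207.8840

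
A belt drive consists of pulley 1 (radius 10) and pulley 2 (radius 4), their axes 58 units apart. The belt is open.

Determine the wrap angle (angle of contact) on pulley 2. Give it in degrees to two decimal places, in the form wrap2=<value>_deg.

open belt: β = asin((r2−r1)/C) = asin(-6/58) = -5.9378°
wrap1 = π − 2β = 191.8755°
wrap2 = π + 2β = 168.1245°

wrap2=168.12_deg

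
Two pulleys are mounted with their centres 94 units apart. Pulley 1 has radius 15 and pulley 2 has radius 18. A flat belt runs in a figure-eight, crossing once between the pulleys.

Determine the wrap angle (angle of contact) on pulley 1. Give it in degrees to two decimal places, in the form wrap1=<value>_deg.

crossed belt: β = asin((r1+r2)/C) = asin(33/94) = 20.5524°
wrap1 = wrap2 = π + 2β = 221.1048°

wrap1=221.10_deg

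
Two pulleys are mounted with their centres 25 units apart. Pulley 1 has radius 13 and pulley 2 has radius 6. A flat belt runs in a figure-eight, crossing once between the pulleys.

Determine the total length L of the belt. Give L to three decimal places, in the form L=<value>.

crossed belt: β = asin((r1+r2)/C) = asin(19/25) = 49.4642°
wrap1 = wrap2 = π + 2β = 278.9284°
tangent length = C·cosβ = 16.2481
L = (r1+r2)·wrap + 2·C·cosβ = 19·4.8682 + 2·16.2481 = 124.9923

L=124.992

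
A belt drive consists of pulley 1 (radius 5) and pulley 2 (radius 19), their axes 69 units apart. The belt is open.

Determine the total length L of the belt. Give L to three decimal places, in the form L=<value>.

open belt: β = asin((r2−r1)/C) = asin(14/69) = 11.7065°
wrap1 = π − 2β = 156.5870°
wrap2 = π + 2β = 203.4130°
tangent length = C·cosβ = 67.5648
L = r1·wrap1 + r2·wrap2 + 2·C·cosβ = 5·2.7330 + 19·3.5502 + 2·67.5648 = 216.2487

L=216.249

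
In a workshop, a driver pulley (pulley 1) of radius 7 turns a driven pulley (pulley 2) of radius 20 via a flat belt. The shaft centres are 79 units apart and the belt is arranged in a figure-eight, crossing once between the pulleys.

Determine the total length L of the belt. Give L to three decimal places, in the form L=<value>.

crossed belt: β = asin((r1+r2)/C) = asin(27/79) = 19.9849°
wrap1 = wrap2 = π + 2β = 219.9698°
tangent length = C·cosβ = 74.2428
L = (r1+r2)·wrap + 2·C·cosβ = 27·3.8392 + 2·74.2428 = 252.1440

L=252.144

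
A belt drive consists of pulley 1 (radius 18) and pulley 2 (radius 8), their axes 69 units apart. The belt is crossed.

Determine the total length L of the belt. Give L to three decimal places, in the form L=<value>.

L=229.600

crossed belt: β = asin((r1+r2)/C) = asin(26/69) = 22.1363°
wrap1 = wrap2 = π + 2β = 224.2726°
tangent length = C·cosβ = 63.9140
L = (r1+r2)·wrap + 2·C·cosβ = 26·3.9143 + 2·63.9140 = 229.5997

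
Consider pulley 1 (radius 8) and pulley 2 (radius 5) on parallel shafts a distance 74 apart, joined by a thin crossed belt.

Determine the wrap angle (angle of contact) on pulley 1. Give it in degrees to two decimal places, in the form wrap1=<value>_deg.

crossed belt: β = asin((r1+r2)/C) = asin(13/74) = 10.1180°
wrap1 = wrap2 = π + 2β = 200.2360°

wrap1=200.24_deg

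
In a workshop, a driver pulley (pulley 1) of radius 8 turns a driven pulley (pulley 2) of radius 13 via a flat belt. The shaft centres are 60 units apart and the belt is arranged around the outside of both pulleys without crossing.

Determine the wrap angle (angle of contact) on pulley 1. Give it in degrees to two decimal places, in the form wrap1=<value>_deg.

open belt: β = asin((r2−r1)/C) = asin(5/60) = 4.7802°
wrap1 = π − 2β = 170.4396°
wrap2 = π + 2β = 189.5604°

wrap1=170.44_deg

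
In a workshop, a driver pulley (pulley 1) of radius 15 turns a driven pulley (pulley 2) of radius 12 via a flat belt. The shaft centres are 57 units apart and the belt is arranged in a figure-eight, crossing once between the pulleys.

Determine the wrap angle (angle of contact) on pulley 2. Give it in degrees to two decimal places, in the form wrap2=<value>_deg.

crossed belt: β = asin((r1+r2)/C) = asin(27/57) = 28.2737°
wrap1 = wrap2 = π + 2β = 236.5474°

wrap2=236.55_deg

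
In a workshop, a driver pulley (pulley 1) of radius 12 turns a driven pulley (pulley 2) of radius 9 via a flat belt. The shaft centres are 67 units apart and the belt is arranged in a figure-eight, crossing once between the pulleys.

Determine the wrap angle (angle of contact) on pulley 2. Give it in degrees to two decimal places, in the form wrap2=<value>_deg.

crossed belt: β = asin((r1+r2)/C) = asin(21/67) = 18.2662°
wrap1 = wrap2 = π + 2β = 216.5325°

wrap2=216.53_deg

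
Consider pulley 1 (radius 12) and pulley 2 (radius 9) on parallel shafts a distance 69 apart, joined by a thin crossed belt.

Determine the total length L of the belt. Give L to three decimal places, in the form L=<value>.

L=210.416

crossed belt: β = asin((r1+r2)/C) = asin(21/69) = 17.7189°
wrap1 = wrap2 = π + 2β = 215.4379°
tangent length = C·cosβ = 65.7267
L = (r1+r2)·wrap + 2·C·cosβ = 21·3.7601 + 2·65.7267 = 210.4155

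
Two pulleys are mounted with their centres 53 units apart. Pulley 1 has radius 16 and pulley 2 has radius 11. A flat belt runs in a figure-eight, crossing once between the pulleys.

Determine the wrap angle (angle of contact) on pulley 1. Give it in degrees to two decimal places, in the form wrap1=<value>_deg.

crossed belt: β = asin((r1+r2)/C) = asin(27/53) = 30.6261°
wrap1 = wrap2 = π + 2β = 241.2523°

wrap1=241.25_deg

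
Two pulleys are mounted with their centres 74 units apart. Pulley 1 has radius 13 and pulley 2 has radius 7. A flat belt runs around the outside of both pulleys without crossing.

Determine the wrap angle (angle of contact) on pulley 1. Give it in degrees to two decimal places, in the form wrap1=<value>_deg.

wrap1=189.30_deg

open belt: β = asin((r2−r1)/C) = asin(-6/74) = -4.6507°
wrap1 = π − 2β = 189.3014°
wrap2 = π + 2β = 170.6986°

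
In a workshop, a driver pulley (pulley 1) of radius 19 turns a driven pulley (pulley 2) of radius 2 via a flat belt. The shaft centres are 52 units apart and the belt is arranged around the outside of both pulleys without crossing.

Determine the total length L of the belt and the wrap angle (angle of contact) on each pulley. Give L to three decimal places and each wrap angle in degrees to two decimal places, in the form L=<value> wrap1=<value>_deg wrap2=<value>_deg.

open belt: β = asin((r2−r1)/C) = asin(-17/52) = -19.0821°
wrap1 = π − 2β = 218.1642°
wrap2 = π + 2β = 141.8358°
tangent length = C·cosβ = 49.1426
L = r1·wrap1 + r2·wrap2 + 2·C·cosβ = 19·3.8077 + 2·2.4755 + 2·49.1426 = 175.5823

L=175.582 wrap1=218.16_deg wrap2=141.84_deg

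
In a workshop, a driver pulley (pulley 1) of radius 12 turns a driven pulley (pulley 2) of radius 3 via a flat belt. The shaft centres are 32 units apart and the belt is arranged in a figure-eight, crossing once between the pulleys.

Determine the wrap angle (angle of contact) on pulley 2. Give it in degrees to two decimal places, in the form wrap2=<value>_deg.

crossed belt: β = asin((r1+r2)/C) = asin(15/32) = 27.9532°
wrap1 = wrap2 = π + 2β = 235.9064°

wrap2=235.91_deg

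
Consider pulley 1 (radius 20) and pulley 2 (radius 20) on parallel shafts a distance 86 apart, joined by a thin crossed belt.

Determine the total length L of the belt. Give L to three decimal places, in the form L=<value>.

crossed belt: β = asin((r1+r2)/C) = asin(40/86) = 27.7177°
wrap1 = wrap2 = π + 2β = 235.4355°
tangent length = C·cosβ = 76.1315
L = (r1+r2)·wrap + 2·C·cosβ = 40·4.1091 + 2·76.1315 = 316.6279

L=316.628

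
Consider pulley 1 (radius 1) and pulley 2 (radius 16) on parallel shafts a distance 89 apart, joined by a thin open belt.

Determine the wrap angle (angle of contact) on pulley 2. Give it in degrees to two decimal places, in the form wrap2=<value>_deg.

open belt: β = asin((r2−r1)/C) = asin(15/89) = 9.7029°
wrap1 = π − 2β = 160.5942°
wrap2 = π + 2β = 199.4058°

wrap2=199.41_deg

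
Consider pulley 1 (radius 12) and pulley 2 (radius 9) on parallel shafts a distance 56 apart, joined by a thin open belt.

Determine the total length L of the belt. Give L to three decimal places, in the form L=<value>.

open belt: β = asin((r2−r1)/C) = asin(-3/56) = -3.0709°
wrap1 = π − 2β = 186.1418°
wrap2 = π + 2β = 173.8582°
tangent length = C·cosβ = 55.9196
L = r1·wrap1 + r2·wrap2 + 2·C·cosβ = 12·3.2488 + 9·3.0344 + 2·55.9196 = 178.1342

L=178.134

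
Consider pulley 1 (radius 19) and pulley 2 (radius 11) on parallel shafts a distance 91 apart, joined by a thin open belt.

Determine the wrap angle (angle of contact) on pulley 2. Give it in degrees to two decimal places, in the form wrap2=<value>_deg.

open belt: β = asin((r2−r1)/C) = asin(-8/91) = -5.0435°
wrap1 = π − 2β = 190.0870°
wrap2 = π + 2β = 169.9130°

wrap2=169.91_deg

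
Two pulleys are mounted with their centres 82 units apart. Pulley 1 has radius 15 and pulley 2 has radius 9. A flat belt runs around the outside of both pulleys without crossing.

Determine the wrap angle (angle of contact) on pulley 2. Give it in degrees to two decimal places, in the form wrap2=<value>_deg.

open belt: β = asin((r2−r1)/C) = asin(-6/82) = -4.1961°
wrap1 = π − 2β = 188.3922°
wrap2 = π + 2β = 171.6078°

wrap2=171.61_deg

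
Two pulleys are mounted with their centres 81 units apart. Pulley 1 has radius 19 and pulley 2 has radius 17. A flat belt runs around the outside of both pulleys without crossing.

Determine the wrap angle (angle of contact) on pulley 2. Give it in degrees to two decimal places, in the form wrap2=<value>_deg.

open belt: β = asin((r2−r1)/C) = asin(-2/81) = -1.4149°
wrap1 = π − 2β = 182.8297°
wrap2 = π + 2β = 177.1703°

wrap2=177.17_deg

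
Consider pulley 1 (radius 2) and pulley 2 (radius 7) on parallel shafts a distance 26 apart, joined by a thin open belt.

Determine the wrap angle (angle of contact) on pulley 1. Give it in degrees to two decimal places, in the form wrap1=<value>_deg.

open belt: β = asin((r2−r1)/C) = asin(5/26) = 11.0875°
wrap1 = π − 2β = 157.8250°
wrap2 = π + 2β = 202.1750°

wrap1=157.83_deg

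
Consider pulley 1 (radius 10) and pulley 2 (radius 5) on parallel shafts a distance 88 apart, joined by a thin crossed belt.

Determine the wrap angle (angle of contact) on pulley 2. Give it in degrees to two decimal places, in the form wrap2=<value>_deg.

wrap2=199.63_deg

crossed belt: β = asin((r1+r2)/C) = asin(15/88) = 9.8142°
wrap1 = wrap2 = π + 2β = 199.6285°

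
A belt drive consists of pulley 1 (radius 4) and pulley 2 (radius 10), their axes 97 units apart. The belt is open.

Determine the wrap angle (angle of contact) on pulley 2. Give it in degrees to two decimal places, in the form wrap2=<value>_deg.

open belt: β = asin((r2−r1)/C) = asin(6/97) = 3.5463°
wrap1 = π − 2β = 172.9073°
wrap2 = π + 2β = 187.0927°

wrap2=187.09_deg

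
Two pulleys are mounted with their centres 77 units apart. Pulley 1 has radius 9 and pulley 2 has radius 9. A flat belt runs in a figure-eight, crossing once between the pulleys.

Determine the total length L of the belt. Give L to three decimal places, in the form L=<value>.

crossed belt: β = asin((r1+r2)/C) = asin(18/77) = 13.5189°
wrap1 = wrap2 = π + 2β = 207.0378°
tangent length = C·cosβ = 74.8665
L = (r1+r2)·wrap + 2·C·cosβ = 18·3.6135 + 2·74.8665 = 214.7759

L=214.776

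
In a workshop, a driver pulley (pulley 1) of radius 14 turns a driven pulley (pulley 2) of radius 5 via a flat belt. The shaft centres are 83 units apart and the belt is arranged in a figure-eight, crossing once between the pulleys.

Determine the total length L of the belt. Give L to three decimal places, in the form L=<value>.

crossed belt: β = asin((r1+r2)/C) = asin(19/83) = 13.2332°
wrap1 = wrap2 = π + 2β = 206.4665°
tangent length = C·cosβ = 80.7960
L = (r1+r2)·wrap + 2·C·cosβ = 19·3.6035 + 2·80.7960 = 230.0590

L=230.059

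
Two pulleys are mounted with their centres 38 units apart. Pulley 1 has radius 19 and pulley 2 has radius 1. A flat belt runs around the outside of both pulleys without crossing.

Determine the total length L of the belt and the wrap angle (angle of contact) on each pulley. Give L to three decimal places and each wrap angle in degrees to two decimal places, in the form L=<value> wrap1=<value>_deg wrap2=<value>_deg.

open belt: β = asin((r2−r1)/C) = asin(-18/38) = -28.2737°
wrap1 = π − 2β = 236.5474°
wrap2 = π + 2β = 123.4526°
tangent length = C·cosβ = 33.4664
L = r1·wrap1 + r2·wrap2 + 2·C·cosβ = 19·4.1285 + 1·2.1547 + 2·33.4664 = 147.5296

L=147.530 wrap1=236.55_deg wrap2=123.45_deg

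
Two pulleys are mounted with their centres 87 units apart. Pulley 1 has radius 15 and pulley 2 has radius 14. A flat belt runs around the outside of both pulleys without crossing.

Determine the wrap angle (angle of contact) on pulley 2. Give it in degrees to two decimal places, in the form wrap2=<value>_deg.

wrap2=178.68_deg

open belt: β = asin((r2−r1)/C) = asin(-1/87) = -0.6586°
wrap1 = π − 2β = 181.3172°
wrap2 = π + 2β = 178.6828°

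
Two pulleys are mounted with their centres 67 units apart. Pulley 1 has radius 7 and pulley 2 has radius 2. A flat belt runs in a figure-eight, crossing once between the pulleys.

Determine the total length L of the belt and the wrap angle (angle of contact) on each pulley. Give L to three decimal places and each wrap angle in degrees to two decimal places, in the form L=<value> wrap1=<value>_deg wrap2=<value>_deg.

crossed belt: β = asin((r1+r2)/C) = asin(9/67) = 7.7198°
wrap1 = wrap2 = π + 2β = 195.4396°
tangent length = C·cosβ = 66.3928
L = (r1+r2)·wrap + 2·C·cosβ = 9·3.4111 + 2·66.3928 = 163.4851

L=163.485 wrap1=195.44_deg wrap2=195.44_deg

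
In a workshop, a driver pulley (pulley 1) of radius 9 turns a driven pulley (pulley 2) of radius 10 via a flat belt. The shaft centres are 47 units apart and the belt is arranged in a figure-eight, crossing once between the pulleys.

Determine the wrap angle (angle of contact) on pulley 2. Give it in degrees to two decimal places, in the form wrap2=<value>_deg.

wrap2=227.69_deg

crossed belt: β = asin((r1+r2)/C) = asin(19/47) = 23.8445°
wrap1 = wrap2 = π + 2β = 227.6889°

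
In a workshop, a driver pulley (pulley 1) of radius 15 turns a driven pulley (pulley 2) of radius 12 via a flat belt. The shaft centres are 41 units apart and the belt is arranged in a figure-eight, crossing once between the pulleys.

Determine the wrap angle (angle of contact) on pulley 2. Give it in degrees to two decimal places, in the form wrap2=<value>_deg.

wrap2=262.38_deg

crossed belt: β = asin((r1+r2)/C) = asin(27/41) = 41.1884°
wrap1 = wrap2 = π + 2β = 262.3767°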